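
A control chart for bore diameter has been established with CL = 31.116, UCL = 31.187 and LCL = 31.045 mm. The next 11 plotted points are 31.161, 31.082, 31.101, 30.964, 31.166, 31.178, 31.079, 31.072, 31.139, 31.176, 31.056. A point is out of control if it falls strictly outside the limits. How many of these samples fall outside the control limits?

1

Compare each point to [31.045, 31.187]: sample 4 = 30.964 < LCL.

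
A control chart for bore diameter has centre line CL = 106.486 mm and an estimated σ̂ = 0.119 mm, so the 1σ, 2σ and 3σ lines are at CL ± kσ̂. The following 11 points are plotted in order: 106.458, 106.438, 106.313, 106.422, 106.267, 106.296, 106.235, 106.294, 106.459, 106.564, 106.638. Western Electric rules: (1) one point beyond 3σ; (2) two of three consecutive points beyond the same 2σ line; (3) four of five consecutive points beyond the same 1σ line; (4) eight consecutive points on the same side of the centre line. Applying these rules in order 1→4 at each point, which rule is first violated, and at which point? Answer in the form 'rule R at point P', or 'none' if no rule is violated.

rule 3 at point 7

Zone of each point (C = within 1σ̂, B = 1σ̂–2σ̂, A = 2σ̂–3σ̂, * = beyond 3σ̂; sign = side of CL): 1:-C, 2:-C, 3:-B, 4:-C, 5:-B, 6:-B, 7:-A, 8:-B, 9:-C, 10:+C, 11:+B
Rule 3 (four of five consecutive points beyond the same 1σ limit) is satisfied at point 7.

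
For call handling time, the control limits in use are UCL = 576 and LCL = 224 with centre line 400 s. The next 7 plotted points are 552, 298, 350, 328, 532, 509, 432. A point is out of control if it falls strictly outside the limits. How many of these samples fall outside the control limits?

0

All 7 points lie within [224, 576].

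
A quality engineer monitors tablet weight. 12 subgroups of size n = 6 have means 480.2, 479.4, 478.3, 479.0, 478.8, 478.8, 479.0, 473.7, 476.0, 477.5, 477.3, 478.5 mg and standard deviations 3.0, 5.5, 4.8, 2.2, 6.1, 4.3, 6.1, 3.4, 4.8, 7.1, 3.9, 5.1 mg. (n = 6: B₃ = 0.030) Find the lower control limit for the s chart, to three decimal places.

0.141

s̄ = (3.0 + 5.5 + 4.8 + 2.2 + 6.1 + 4.3 + 6.1 + 3.4 + 4.8 + 7.1 + 3.9 + 5.1) / 12 = 4.6917
LCL_s = B₃·s̄ = 0.030 × 4.6917 = 0.1407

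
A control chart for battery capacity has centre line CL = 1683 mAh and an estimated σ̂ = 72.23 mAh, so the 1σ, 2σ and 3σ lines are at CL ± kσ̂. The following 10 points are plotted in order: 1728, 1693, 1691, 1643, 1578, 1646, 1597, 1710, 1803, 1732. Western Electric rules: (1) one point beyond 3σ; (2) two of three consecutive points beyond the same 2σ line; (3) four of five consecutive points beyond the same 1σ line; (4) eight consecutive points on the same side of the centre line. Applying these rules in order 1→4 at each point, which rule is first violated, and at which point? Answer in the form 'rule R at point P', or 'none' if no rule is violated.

none

Zone of each point (C = within 1σ̂, B = 1σ̂–2σ̂, A = 2σ̂–3σ̂, * = beyond 3σ̂; sign = side of CL): 1:+C, 2:+C, 3:+C, 4:-C, 5:-B, 6:-C, 7:-B, 8:+C, 9:+B, 10:+C
No rule fires across all 10 points.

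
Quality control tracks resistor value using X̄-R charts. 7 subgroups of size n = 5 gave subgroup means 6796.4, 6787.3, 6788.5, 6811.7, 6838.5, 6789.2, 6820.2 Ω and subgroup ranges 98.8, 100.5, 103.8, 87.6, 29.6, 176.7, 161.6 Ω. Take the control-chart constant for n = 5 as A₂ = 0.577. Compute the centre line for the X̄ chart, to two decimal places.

6804.54

X̄̄ = (6796.4 + 6787.3 + 6788.5 + 6811.7 + 6838.5 + 6789.2 + 6820.2) / 7 = 47631.8000 / 7 = 6804.5429
CL = X̄̄ = 6804.5429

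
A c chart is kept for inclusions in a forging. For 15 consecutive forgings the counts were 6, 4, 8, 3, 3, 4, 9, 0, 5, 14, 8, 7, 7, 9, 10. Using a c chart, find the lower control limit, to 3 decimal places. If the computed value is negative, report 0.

c̄ = (6 + 4 + 8 + 3 + 3 + 4 + 9 + 0 + 5 + 14 + 8 + 7 + 7 + 9 + 10) / 15 = 97 / 15 = 6.4667
LCL = c̄ − 3√c̄ = 6.4667 − 3 × 2.5430 = -1.1622 → 0 (cannot be negative)

0.000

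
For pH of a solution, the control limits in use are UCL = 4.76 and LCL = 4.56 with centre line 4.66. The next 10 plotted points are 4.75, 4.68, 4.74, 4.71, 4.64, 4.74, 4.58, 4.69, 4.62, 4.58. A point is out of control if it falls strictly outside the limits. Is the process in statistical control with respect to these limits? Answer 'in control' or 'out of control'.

in control

All 10 points lie within [4.56, 4.76].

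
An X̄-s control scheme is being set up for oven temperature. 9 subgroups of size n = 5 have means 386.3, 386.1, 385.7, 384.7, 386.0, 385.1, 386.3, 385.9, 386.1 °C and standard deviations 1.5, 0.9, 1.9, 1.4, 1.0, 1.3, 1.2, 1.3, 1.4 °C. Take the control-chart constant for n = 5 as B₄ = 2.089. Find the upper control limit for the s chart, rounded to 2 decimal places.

2.76

s̄ = (1.5 + 0.9 + 1.9 + 1.4 + 1.0 + 1.3 + 1.2 + 1.3 + 1.4) / 9 = 1.3222
UCL_s = B₄·s̄ = 2.089 × 1.3222 = 2.7621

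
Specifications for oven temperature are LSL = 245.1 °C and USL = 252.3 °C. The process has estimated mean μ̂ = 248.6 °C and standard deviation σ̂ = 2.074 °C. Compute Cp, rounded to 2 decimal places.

0.58

Cp = (USL − LSL) / (6σ̂) = (252.3 − 245.1) / (6 × 2.074) = 7.2000 / 12.4440 = 0.5786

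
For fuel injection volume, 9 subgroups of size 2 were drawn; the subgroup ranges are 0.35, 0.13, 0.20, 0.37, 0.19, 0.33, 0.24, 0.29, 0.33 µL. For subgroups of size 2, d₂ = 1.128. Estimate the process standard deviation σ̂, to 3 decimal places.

0.239

R̄ = (0.35 + 0.13 + 0.20 + 0.37 + 0.19 + 0.33 + 0.24 + 0.29 + 0.33) / 9 = 0.2700
σ̂ = R̄ / d₂ = 0.2700 / 1.128 = 0.2394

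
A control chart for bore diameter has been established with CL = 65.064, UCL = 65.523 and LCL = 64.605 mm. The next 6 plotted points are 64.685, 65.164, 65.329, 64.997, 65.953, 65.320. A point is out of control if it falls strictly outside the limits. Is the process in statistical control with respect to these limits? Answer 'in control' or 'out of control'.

Compare each point to [64.605, 65.523]: sample 5 = 65.953 > UCL.

out of control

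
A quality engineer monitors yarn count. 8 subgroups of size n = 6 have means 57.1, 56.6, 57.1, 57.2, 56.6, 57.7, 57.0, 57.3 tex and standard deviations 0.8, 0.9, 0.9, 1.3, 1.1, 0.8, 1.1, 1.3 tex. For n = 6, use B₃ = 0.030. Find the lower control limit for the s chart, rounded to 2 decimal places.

s̄ = (0.8 + 0.9 + 0.9 + 1.3 + 1.1 + 0.8 + 1.1 + 1.3) / 8 = 1.0250
LCL_s = B₃·s̄ = 0.030 × 1.0250 = 0.0308

0.03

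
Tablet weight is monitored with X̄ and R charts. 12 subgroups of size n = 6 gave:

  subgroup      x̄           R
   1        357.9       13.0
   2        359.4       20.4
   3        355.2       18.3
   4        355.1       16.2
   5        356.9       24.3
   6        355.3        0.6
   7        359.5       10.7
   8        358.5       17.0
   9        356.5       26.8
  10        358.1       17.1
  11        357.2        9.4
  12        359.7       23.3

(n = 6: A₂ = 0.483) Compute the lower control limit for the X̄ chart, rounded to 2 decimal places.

X̄̄ = (357.9 + 359.4 + 355.2 + 355.1 + 356.9 + 355.3 + 359.5 + 358.5 + 356.5 + 358.1 + 357.2 + 359.7) / 12 = 4289.3000 / 12 = 357.4417
R̄ = (13.0 + 20.4 + 18.3 + 16.2 + 24.3 + 0.6 + 10.7 + 17.0 + 26.8 + 17.1 + 9.4 + 23.3) / 12 = 197.1000 / 12 = 16.4250
LCL = X̄̄ − A₂·R̄ = 357.4417 − 0.483 × 16.4250 = 349.5084

349.51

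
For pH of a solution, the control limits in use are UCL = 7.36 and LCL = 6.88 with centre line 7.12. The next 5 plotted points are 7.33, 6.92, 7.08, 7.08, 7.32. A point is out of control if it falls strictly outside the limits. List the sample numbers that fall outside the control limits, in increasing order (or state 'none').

none

All 5 points lie within [6.88, 7.36].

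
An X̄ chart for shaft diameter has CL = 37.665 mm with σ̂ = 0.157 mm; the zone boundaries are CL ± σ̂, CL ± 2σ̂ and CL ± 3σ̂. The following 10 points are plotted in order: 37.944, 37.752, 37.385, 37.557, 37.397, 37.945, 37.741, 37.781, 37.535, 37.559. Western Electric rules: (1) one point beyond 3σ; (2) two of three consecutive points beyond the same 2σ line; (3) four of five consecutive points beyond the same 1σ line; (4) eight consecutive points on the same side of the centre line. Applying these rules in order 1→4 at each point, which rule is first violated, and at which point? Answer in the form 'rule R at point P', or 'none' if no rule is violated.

Zone of each point (C = within 1σ̂, B = 1σ̂–2σ̂, A = 2σ̂–3σ̂, * = beyond 3σ̂; sign = side of CL): 1:+B, 2:+C, 3:-B, 4:-C, 5:-B, 6:+B, 7:+C, 8:+C, 9:-C, 10:-C
No rule fires across all 10 points.

none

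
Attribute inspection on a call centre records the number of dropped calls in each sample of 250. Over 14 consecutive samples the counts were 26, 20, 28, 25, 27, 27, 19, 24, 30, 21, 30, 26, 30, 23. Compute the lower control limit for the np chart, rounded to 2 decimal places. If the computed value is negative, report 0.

11.09

p̄ = Σdᵢ / (k·n) = 356 / (14 × 250) = 0.10171
LCL = np̄ − 3·√(np̄(1−p̄)) = 25.4286 − 3 × 4.7793 = 11.0905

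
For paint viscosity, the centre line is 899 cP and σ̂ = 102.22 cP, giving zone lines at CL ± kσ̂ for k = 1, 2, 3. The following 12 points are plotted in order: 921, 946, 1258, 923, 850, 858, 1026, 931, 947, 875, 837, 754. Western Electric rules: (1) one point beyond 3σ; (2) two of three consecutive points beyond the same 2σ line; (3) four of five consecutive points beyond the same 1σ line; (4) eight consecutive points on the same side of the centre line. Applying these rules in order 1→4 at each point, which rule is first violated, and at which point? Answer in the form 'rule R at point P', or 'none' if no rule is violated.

Zone of each point (C = within 1σ̂, B = 1σ̂–2σ̂, A = 2σ̂–3σ̂, * = beyond 3σ̂; sign = side of CL): 1:+C, 2:+C, 3:+*, 4:+C, 5:-C, 6:-C, 7:+B, 8:+C, 9:+C, 10:-C, 11:-C, 12:-B
Rule 1 (one point beyond the 3σ limits) is satisfied at point 3.

rule 1 at point 3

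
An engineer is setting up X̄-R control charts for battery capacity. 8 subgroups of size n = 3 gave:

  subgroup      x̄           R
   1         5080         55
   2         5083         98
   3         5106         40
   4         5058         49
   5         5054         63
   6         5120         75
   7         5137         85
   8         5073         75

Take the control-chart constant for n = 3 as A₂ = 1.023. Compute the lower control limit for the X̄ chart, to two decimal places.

X̄̄ = (5080 + 5083 + 5106 + 5058 + 5054 + 5120 + 5137 + 5073) / 8 = 40711.0000 / 8 = 5088.8750
R̄ = (55 + 98 + 40 + 49 + 63 + 75 + 85 + 75) / 8 = 540.0000 / 8 = 67.5000
LCL = X̄̄ − A₂·R̄ = 5088.8750 − 1.023 × 67.5000 = 5019.8225

5019.82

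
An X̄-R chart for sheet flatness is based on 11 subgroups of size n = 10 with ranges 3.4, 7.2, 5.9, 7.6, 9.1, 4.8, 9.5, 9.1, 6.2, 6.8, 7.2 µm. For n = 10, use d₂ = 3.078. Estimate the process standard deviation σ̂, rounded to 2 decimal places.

R̄ = (3.4 + 7.2 + 5.9 + 7.6 + 9.1 + 4.8 + 9.5 + 9.1 + 6.2 + 6.8 + 7.2) / 11 = 6.9818
σ̂ = R̄ / d₂ = 6.9818 / 3.078 = 2.2683

2.27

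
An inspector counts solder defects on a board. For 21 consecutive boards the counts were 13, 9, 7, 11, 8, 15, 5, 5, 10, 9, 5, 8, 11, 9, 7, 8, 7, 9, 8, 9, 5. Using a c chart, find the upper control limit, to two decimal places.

c̄ = (13 + 9 + 7 + 11 + 8 + 15 + 5 + 5 + 10 + 9 + 5 + 8 + 11 + 9 + 7 + 8 + 7 + 9 + 8 + 9 + 5) / 21 = 178 / 21 = 8.4762
UCL = c̄ + 3√c̄ = 8.4762 + 3 × √8.4762 = 8.4762 + 3 × 2.9114 = 17.2104

17.21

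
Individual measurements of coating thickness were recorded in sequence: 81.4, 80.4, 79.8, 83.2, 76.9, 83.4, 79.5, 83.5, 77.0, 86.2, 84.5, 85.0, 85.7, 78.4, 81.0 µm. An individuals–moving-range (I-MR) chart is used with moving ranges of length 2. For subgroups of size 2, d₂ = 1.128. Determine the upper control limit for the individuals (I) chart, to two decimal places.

92.02

X̄ = (81.4 + 80.4 + 79.8 + 83.2 + 76.9 + 83.4 + 79.5 + 83.5 + 77.0 + 86.2 + 84.5 + 85.0 + 85.7 + 78.4 + 81.0) / 15 = 81.7267
Moving ranges: 1.0, 0.6, 3.4, 6.3, 6.5, 3.9, 4.0, 6.5, 9.2, 1.7, 0.5, 0.7, 7.3, 2.6; M̄R̄ = 54.2000 / 14 = 3.8714
UCL = X̄ + 3·M̄R̄/d₂ = 81.7267 + 3 × 3.8714 / 1.128 = 92.0230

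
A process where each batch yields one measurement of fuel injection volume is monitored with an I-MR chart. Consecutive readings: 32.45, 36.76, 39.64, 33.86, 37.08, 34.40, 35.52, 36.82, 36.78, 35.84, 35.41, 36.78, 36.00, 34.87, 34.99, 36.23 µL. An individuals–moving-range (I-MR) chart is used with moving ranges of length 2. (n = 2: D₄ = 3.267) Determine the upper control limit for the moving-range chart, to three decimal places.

5.955

Moving ranges: 4.31, 2.88, 5.78, 3.22, 2.68, 1.12, 1.30, 0.04, 0.94, 0.43, 1.37, 0.78, 1.13, 0.12, 1.24; M̄R̄ = 27.3400 / 15 = 1.8227
UCL_MR = D₄·M̄R̄ = 3.267 × 1.8227 = 5.9547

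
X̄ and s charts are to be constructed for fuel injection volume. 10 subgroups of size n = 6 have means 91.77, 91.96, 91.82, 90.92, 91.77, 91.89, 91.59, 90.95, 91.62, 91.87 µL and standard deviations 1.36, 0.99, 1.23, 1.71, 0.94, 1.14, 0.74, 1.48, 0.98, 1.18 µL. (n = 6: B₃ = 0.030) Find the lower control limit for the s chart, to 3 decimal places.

s̄ = (1.36 + 0.99 + 1.23 + 1.71 + 0.94 + 1.14 + 0.74 + 1.48 + 0.98 + 1.18) / 10 = 1.1750
LCL_s = B₃·s̄ = 0.030 × 1.1750 = 0.0352

0.035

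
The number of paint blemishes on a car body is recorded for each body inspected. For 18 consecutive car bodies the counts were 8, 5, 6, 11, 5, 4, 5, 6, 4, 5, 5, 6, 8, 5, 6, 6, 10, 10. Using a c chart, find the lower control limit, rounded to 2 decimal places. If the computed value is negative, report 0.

c̄ = (8 + 5 + 6 + 11 + 5 + 4 + 5 + 6 + 4 + 5 + 5 + 6 + 8 + 5 + 6 + 6 + 10 + 10) / 18 = 115 / 18 = 6.3889
LCL = c̄ − 3√c̄ = 6.3889 − 3 × 2.5276 = -1.1940 → 0 (cannot be negative)

0.00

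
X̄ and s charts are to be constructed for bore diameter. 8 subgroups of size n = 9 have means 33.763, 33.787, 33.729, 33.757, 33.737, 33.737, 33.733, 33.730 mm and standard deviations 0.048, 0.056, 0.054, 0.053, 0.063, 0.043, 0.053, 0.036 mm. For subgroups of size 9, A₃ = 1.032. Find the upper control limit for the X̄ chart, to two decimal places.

X̄̄ = (33.763 + 33.787 + 33.729 + 33.757 + 33.737 + 33.737 + 33.733 + 33.730) / 8 = 33.7466
s̄ = (0.048 + 0.056 + 0.054 + 0.053 + 0.063 + 0.043 + 0.053 + 0.036) / 8 = 0.0507
UCL = X̄̄ + A₃·s̄ = 33.7466 + 1.032 × 0.0507 = 33.7990

33.80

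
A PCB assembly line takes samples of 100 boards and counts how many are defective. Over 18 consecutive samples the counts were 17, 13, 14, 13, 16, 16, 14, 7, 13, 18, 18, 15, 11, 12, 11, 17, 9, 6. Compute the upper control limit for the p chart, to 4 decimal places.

p̄ = Σdᵢ / (k·n) = 240 / (18 × 100) = 0.13333
UCL = p̄ + 3·√(p̄(1−p̄)/n) = 0.13333 + 3 × √(0.13333×0.86667/100) = 0.13333 + 3 × 0.03399 = 0.23531

0.2353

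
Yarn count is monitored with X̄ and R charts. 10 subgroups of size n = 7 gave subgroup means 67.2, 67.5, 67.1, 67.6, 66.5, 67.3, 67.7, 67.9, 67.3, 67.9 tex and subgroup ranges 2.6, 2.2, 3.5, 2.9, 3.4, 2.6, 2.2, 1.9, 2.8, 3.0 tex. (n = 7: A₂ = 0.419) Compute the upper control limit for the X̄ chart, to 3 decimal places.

X̄̄ = (67.2 + 67.5 + 67.1 + 67.6 + 66.5 + 67.3 + 67.7 + 67.9 + 67.3 + 67.9) / 10 = 674.0000 / 10 = 67.4000
R̄ = (2.6 + 2.2 + 3.5 + 2.9 + 3.4 + 2.6 + 2.2 + 1.9 + 2.8 + 3.0) / 10 = 27.1000 / 10 = 2.7100
UCL = X̄̄ + A₂·R̄ = 67.4000 + 0.419 × 2.7100 = 68.5355

68.535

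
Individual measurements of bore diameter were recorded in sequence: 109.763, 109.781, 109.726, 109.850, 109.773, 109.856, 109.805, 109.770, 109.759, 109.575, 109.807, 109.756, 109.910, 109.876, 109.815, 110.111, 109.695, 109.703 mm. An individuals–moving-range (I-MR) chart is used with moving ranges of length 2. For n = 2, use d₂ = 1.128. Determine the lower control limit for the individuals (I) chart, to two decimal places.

109.50

X̄ = (109.763 + 109.781 + 109.726 + 109.850 + 109.773 + 109.856 + 109.805 + 109.770 + 109.759 + 109.575 + 109.807 + 109.756 + 109.910 + 109.876 + 109.815 + 110.111 + 109.695 + 109.703) / 18 = 109.7962
Moving ranges: 0.018, 0.055, 0.124, 0.077, 0.083, 0.051, 0.035, 0.011, 0.184, 0.232, 0.051, 0.154, 0.034, 0.061, 0.296, 0.416, 0.008; M̄R̄ = 1.8900 / 17 = 0.1112
LCL = X̄ − 3·M̄R̄/d₂ = 109.7962 − 3 × 0.1112 / 1.128 = 109.5005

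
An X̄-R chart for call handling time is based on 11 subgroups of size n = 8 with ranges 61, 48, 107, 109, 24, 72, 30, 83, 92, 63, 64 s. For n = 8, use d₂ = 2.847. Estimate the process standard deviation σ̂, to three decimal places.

24.044

R̄ = (61 + 48 + 107 + 109 + 24 + 72 + 30 + 83 + 92 + 63 + 64) / 11 = 68.4545
σ̂ = R̄ / d₂ = 68.4545 / 2.847 = 24.0444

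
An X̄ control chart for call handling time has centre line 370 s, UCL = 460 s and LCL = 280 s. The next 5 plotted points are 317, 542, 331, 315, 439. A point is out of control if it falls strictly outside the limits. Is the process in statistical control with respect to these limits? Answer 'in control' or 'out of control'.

Compare each point to [280, 460]: sample 2 = 542 > UCL.

out of control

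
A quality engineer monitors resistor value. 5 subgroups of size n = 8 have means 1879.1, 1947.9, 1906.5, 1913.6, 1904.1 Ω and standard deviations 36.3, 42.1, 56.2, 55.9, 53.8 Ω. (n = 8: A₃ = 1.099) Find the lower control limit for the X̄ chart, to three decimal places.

X̄̄ = (1879.1 + 1947.9 + 1906.5 + 1913.6 + 1904.1) / 5 = 1910.2400
s̄ = (36.3 + 42.1 + 56.2 + 55.9 + 53.8) / 5 = 48.8600
LCL = X̄̄ − A₃·s̄ = 1910.2400 − 1.099 × 48.8600 = 1856.5429

1856.543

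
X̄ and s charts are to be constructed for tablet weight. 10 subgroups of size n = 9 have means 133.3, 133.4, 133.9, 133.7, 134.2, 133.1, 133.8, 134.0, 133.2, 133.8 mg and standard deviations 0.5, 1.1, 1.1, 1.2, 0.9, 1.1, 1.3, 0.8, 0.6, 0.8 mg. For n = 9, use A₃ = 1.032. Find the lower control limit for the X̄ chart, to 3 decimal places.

X̄̄ = (133.3 + 133.4 + 133.9 + 133.7 + 134.2 + 133.1 + 133.8 + 134.0 + 133.2 + 133.8) / 10 = 133.6400
s̄ = (0.5 + 1.1 + 1.1 + 1.2 + 0.9 + 1.1 + 1.3 + 0.8 + 0.6 + 0.8) / 10 = 0.9400
LCL = X̄̄ − A₃·s̄ = 133.6400 − 1.032 × 0.9400 = 132.6699

132.670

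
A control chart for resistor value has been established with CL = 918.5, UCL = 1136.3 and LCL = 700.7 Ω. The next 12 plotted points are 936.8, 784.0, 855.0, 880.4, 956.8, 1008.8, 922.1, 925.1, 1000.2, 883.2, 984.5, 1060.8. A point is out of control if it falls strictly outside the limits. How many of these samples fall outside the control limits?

All 12 points lie within [700.7, 1136.3].

0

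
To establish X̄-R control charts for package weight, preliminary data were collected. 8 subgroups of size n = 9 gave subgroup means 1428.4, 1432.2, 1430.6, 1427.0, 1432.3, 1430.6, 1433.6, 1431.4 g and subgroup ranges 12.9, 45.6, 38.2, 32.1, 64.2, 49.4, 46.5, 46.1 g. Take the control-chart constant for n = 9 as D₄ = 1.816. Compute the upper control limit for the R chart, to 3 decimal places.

R̄ = (12.9 + 45.6 + 38.2 + 32.1 + 64.2 + 49.4 + 46.5 + 46.1) / 8 = 335.0000 / 8 = 41.8750
UCL_R = D₄·R̄ = 1.816 × 41.8750 = 76.0450

76.045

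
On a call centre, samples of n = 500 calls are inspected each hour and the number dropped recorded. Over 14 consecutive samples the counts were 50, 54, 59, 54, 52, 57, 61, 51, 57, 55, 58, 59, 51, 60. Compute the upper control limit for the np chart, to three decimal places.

p̄ = Σdᵢ / (k·n) = 778 / (14 × 500) = 0.11114
UCL = np̄ + 3·√(np̄(1−p̄)) = 55.5714 + 3 × √(55.5714×0.88886) = 55.5714 + 3 × 7.0282 = 76.6559

76.656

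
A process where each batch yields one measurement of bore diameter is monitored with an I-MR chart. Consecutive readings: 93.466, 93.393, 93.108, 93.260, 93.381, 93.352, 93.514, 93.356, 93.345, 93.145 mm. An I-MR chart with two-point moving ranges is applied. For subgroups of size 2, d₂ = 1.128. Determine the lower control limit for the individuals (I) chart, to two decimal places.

92.98

X̄ = (93.466 + 93.393 + 93.108 + 93.260 + 93.381 + 93.352 + 93.514 + 93.356 + 93.345 + 93.145) / 10 = 93.3320
Moving ranges: 0.073, 0.285, 0.152, 0.121, 0.029, 0.162, 0.158, 0.011, 0.200; M̄R̄ = 1.1910 / 9 = 0.1323
LCL = X̄ − 3·M̄R̄/d₂ = 93.3320 − 3 × 0.1323 / 1.128 = 92.9800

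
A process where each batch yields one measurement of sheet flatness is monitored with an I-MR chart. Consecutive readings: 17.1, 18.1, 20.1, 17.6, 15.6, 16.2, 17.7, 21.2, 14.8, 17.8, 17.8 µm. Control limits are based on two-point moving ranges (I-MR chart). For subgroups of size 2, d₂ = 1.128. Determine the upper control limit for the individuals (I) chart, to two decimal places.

23.62

X̄ = (17.1 + 18.1 + 20.1 + 17.6 + 15.6 + 16.2 + 17.7 + 21.2 + 14.8 + 17.8 + 17.8) / 11 = 17.6364
Moving ranges: 1.0, 2.0, 2.5, 2.0, 0.6, 1.5, 3.5, 6.4, 3.0, 0.0; M̄R̄ = 22.5000 / 10 = 2.2500
UCL = X̄ + 3·M̄R̄/d₂ = 17.6364 + 3 × 2.2500 / 1.128 = 23.6204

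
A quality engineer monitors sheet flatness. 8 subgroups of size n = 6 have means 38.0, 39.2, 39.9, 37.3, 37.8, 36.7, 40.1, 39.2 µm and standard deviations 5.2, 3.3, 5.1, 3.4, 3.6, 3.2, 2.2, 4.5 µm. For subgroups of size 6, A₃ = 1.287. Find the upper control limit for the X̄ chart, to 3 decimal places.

43.432

X̄̄ = (38.0 + 39.2 + 39.9 + 37.3 + 37.8 + 36.7 + 40.1 + 39.2) / 8 = 38.5250
s̄ = (5.2 + 3.3 + 5.1 + 3.4 + 3.6 + 3.2 + 2.2 + 4.5) / 8 = 3.8125
UCL = X̄̄ + A₃·s̄ = 38.5250 + 1.287 × 3.8125 = 43.4317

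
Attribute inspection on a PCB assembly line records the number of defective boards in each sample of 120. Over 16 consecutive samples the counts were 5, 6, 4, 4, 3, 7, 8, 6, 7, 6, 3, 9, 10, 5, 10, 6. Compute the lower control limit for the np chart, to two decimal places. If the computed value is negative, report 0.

p̄ = Σdᵢ / (k·n) = 99 / (16 × 120) = 0.05156
LCL = np̄ − 3·√(np̄(1−p̄)) = 6.1875 − 3 × 2.4225 = -1.0800 → 0 (negative, so LCL = 0)

0.00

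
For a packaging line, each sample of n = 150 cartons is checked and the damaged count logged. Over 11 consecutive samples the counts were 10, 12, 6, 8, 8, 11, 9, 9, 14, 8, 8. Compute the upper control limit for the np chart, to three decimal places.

18.253

p̄ = Σdᵢ / (k·n) = 103 / (11 × 150) = 0.06242
UCL = np̄ + 3·√(np̄(1−p̄)) = 9.3636 + 3 × √(9.3636×0.93758) = 9.3636 + 3 × 2.9630 = 18.2525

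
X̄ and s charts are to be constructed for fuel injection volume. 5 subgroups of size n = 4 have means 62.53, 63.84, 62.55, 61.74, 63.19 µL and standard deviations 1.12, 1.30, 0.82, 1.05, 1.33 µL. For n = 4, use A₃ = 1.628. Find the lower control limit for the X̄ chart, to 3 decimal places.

X̄̄ = (62.53 + 63.84 + 62.55 + 61.74 + 63.19) / 5 = 62.7700
s̄ = (1.12 + 1.30 + 0.82 + 1.05 + 1.33) / 5 = 1.1240
LCL = X̄̄ − A₃·s̄ = 62.7700 − 1.628 × 1.1240 = 60.9401

60.940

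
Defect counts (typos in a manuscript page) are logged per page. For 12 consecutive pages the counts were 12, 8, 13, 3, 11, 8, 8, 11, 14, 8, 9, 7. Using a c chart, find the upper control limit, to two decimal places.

18.50

c̄ = (12 + 8 + 13 + 3 + 11 + 8 + 8 + 11 + 14 + 8 + 9 + 7) / 12 = 112 / 12 = 9.3333
UCL = c̄ + 3√c̄ = 9.3333 + 3 × √9.3333 = 9.3333 + 3 × 3.0551 = 18.4985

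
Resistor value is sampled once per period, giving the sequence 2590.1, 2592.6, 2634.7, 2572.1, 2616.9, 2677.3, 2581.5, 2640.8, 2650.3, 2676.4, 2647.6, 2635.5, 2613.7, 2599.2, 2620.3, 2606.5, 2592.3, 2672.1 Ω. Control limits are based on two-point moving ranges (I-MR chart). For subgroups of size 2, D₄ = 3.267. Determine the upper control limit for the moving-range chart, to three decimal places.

117.074

Moving ranges: 2.5, 42.1, 62.6, 44.8, 60.4, 95.8, 59.3, 9.5, 26.1, 28.8, 12.1, 21.8, 14.5, 21.1, 13.8, 14.2, 79.8; M̄R̄ = 609.2000 / 17 = 35.8353
UCL_MR = D₄·M̄R̄ = 3.267 × 35.8353 = 117.0739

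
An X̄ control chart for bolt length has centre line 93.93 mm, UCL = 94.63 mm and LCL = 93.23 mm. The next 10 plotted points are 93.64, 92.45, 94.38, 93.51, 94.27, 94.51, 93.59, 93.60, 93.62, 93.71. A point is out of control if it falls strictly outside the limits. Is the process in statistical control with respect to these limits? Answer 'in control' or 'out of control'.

Compare each point to [93.23, 94.63]: sample 2 = 92.45 < LCL.

out of control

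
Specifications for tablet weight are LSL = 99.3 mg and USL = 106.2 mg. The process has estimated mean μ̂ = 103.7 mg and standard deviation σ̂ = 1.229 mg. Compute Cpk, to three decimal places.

Cpu = (USL − μ̂) / (3σ̂) = (106.2 − 103.7) / (3 × 1.229) = 0.6781; Cpl = (μ̂ − LSL) / (3σ̂) = (103.7 − 99.3) / (3 × 1.229) = 1.1934; Cpk = min(Cpu, Cpl) = 0.6781

0.678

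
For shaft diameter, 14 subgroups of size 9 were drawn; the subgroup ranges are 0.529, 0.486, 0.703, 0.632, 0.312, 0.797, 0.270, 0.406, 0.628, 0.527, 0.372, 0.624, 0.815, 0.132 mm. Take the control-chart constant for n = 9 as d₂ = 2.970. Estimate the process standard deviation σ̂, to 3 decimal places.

R̄ = (0.529 + 0.486 + 0.703 + 0.632 + 0.312 + 0.797 + 0.270 + 0.406 + 0.628 + 0.527 + 0.372 + 0.624 + 0.815 + 0.132) / 14 = 0.5166
σ̂ = R̄ / d₂ = 0.5166 / 2.970 = 0.1740

0.174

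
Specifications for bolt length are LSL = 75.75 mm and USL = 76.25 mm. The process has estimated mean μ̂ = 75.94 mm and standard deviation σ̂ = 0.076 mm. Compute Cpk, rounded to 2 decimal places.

Cpu = (USL − μ̂) / (3σ̂) = (76.25 − 75.94) / (3 × 0.076) = 1.3596; Cpl = (μ̂ − LSL) / (3σ̂) = (75.94 − 75.75) / (3 × 0.076) = 0.8333; Cpk = min(Cpu, Cpl) = 0.8333

0.83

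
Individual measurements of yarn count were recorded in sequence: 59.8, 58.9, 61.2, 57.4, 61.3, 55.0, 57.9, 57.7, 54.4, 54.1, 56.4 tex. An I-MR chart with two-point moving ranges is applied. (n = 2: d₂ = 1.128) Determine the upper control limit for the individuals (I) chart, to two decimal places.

X̄ = (59.8 + 58.9 + 61.2 + 57.4 + 61.3 + 55.0 + 57.9 + 57.7 + 54.4 + 54.1 + 56.4) / 11 = 57.6455
Moving ranges: 0.9, 2.3, 3.8, 3.9, 6.3, 2.9, 0.2, 3.3, 0.3, 2.3; M̄R̄ = 26.2000 / 10 = 2.6200
UCL = X̄ + 3·M̄R̄/d₂ = 57.6455 + 3 × 2.6200 / 1.128 = 64.6135

64.61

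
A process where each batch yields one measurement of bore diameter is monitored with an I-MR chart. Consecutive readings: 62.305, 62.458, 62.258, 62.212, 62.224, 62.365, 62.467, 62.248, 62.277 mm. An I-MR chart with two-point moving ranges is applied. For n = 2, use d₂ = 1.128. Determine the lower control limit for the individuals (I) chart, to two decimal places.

X̄ = (62.305 + 62.458 + 62.258 + 62.212 + 62.224 + 62.365 + 62.467 + 62.248 + 62.277) / 9 = 62.3127
Moving ranges: 0.153, 0.200, 0.046, 0.012, 0.141, 0.102, 0.219, 0.029; M̄R̄ = 0.9020 / 8 = 0.1128
LCL = X̄ − 3·M̄R̄/d₂ = 62.3127 − 3 × 0.1128 / 1.128 = 62.0128

62.01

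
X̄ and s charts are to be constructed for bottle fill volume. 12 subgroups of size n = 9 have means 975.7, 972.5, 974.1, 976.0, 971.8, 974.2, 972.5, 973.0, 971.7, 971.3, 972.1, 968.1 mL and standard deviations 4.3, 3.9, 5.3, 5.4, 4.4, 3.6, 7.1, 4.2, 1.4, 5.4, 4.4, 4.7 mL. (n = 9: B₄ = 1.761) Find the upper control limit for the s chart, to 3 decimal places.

7.939

s̄ = (4.3 + 3.9 + 5.3 + 5.4 + 4.4 + 3.6 + 7.1 + 4.2 + 1.4 + 5.4 + 4.4 + 4.7) / 12 = 4.5083
UCL_s = B₄·s̄ = 1.761 × 4.5083 = 7.9392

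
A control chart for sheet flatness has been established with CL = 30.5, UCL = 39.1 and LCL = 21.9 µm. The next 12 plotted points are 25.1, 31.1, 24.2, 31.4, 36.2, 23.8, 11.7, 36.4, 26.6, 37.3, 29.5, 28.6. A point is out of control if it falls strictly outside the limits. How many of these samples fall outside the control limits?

Compare each point to [21.9, 39.1]: sample 7 = 11.7 < LCL.

1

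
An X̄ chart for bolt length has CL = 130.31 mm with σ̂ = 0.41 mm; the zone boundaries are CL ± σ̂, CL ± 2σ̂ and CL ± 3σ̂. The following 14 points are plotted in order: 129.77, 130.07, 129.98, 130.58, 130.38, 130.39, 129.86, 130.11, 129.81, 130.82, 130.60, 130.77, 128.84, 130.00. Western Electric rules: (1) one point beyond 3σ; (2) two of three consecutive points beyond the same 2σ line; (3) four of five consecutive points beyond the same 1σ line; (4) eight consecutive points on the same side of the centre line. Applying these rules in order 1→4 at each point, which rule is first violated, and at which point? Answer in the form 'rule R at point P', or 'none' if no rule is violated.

rule 1 at point 13

Zone of each point (C = within 1σ̂, B = 1σ̂–2σ̂, A = 2σ̂–3σ̂, * = beyond 3σ̂; sign = side of CL): 1:-B, 2:-C, 3:-C, 4:+C, 5:+C, 6:+C, 7:-B, 8:-C, 9:-B, 10:+B, 11:+C, 12:+B, 13:-*, 14:-C
Rule 1 (one point beyond the 3σ limits) is satisfied at point 13.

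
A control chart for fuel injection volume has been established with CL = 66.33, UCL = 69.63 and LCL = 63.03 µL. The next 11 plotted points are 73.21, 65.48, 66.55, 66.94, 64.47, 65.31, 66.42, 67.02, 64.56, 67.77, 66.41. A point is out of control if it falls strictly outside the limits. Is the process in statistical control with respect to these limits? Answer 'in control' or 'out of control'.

Compare each point to [63.03, 69.63]: sample 1 = 73.21 > UCL.

out of control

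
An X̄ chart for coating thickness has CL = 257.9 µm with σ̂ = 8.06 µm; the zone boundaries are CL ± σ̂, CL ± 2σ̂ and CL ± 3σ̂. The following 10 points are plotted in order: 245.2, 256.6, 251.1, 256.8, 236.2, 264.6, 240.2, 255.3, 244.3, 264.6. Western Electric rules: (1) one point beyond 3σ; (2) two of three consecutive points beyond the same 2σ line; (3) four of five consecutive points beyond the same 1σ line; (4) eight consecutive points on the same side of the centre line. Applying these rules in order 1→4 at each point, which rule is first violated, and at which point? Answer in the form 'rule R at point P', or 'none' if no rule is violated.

Zone of each point (C = within 1σ̂, B = 1σ̂–2σ̂, A = 2σ̂–3σ̂, * = beyond 3σ̂; sign = side of CL): 1:-B, 2:-C, 3:-C, 4:-C, 5:-A, 6:+C, 7:-A, 8:-C, 9:-B, 10:+C
Rule 2 (two of three consecutive points beyond the same 2σ limit) is satisfied at point 7.

rule 2 at point 7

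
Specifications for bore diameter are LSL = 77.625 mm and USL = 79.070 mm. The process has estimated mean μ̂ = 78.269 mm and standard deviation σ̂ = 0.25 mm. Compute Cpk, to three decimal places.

Cpu = (USL − μ̂) / (3σ̂) = (79.070 − 78.269) / (3 × 0.25) = 1.0680; Cpl = (μ̂ − LSL) / (3σ̂) = (78.269 − 77.625) / (3 × 0.25) = 0.8587; Cpk = min(Cpu, Cpl) = 0.8587

0.859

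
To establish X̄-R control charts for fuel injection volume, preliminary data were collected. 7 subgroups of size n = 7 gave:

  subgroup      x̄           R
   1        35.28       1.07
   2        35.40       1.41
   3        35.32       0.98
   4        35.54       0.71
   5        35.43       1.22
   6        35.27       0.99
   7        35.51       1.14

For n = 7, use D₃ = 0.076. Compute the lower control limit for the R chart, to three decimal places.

0.082

R̄ = (1.07 + 1.41 + 0.98 + 0.71 + 1.22 + 0.99 + 1.14) / 7 = 7.5200 / 7 = 1.0743
LCL_R = D₃·R̄ = 0.076 × 1.0743 = 0.0816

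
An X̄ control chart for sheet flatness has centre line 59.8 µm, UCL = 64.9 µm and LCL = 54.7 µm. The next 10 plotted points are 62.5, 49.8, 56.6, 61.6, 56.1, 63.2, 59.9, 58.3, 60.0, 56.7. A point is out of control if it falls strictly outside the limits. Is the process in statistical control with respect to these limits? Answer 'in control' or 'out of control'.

out of control

Compare each point to [54.7, 64.9]: sample 2 = 49.8 < LCL.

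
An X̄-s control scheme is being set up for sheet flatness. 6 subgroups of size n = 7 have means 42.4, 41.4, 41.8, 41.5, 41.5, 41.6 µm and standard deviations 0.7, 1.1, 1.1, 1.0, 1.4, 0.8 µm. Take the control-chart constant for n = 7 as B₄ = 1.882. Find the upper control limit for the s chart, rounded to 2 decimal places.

s̄ = (0.7 + 1.1 + 1.1 + 1.0 + 1.4 + 0.8) / 6 = 1.0167
UCL_s = B₄·s̄ = 1.882 × 1.0167 = 1.9134

1.91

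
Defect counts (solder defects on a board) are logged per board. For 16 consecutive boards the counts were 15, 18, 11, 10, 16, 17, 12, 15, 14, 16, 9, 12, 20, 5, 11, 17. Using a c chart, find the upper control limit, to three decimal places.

24.699

c̄ = (15 + 18 + 11 + 10 + 16 + 17 + 12 + 15 + 14 + 16 + 9 + 12 + 20 + 5 + 11 + 17) / 16 = 218 / 16 = 13.6250
UCL = c̄ + 3√c̄ = 13.6250 + 3 × √13.6250 = 13.6250 + 3 × 3.6912 = 24.6986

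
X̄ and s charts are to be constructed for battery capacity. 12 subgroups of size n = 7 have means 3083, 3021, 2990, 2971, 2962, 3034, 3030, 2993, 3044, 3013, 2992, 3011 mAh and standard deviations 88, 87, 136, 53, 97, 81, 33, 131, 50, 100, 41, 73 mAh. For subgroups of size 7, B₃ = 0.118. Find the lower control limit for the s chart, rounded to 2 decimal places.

s̄ = (88 + 87 + 136 + 53 + 97 + 81 + 33 + 131 + 50 + 100 + 41 + 73) / 12 = 80.8333
LCL_s = B₃·s̄ = 0.118 × 80.8333 = 9.5383

9.54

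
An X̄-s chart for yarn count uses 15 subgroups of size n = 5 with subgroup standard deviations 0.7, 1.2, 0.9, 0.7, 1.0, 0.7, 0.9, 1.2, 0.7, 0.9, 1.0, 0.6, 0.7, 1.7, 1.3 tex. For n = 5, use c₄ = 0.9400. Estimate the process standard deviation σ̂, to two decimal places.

s̄ = (0.7 + 1.2 + 0.9 + 0.7 + 1.0 + 0.7 + 0.9 + 1.2 + 0.7 + 0.9 + 1.0 + 0.6 + 0.7 + 1.7 + 1.3) / 15 = 0.9467
σ̂ = s̄ / c₄ = 0.9467 / 0.9400 = 1.0071

1.01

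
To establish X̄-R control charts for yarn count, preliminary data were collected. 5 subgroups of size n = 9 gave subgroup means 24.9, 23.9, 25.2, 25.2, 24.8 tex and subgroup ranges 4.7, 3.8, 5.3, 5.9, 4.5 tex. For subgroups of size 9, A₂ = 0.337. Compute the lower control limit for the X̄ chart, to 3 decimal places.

23.169

X̄̄ = (24.9 + 23.9 + 25.2 + 25.2 + 24.8) / 5 = 124.0000 / 5 = 24.8000
R̄ = (4.7 + 3.8 + 5.3 + 5.9 + 4.5) / 5 = 24.2000 / 5 = 4.8400
LCL = X̄̄ − A₂·R̄ = 24.8000 − 0.337 × 4.8400 = 23.1689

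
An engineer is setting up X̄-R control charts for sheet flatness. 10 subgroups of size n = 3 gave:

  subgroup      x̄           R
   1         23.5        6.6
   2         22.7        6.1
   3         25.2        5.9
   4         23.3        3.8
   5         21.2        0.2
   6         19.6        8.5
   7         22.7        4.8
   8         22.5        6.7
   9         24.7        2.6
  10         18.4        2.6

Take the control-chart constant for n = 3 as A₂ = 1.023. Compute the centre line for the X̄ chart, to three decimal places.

22.380

X̄̄ = (23.5 + 22.7 + 25.2 + 23.3 + 21.2 + 19.6 + 22.7 + 22.5 + 24.7 + 18.4) / 10 = 223.8000 / 10 = 22.3800
CL = X̄̄ = 22.3800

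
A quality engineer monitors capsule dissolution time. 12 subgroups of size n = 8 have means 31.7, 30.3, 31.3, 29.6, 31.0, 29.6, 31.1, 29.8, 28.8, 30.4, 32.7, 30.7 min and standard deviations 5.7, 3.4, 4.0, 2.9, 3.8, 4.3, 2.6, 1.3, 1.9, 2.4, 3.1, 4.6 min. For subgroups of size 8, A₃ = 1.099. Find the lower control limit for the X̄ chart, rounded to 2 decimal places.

26.92

X̄̄ = (31.7 + 30.3 + 31.3 + 29.6 + 31.0 + 29.6 + 31.1 + 29.8 + 28.8 + 30.4 + 32.7 + 30.7) / 12 = 30.5833
s̄ = (5.7 + 3.4 + 4.0 + 2.9 + 3.8 + 4.3 + 2.6 + 1.3 + 1.9 + 2.4 + 3.1 + 4.6) / 12 = 3.3333
LCL = X̄̄ − A₃·s̄ = 30.5833 − 1.099 × 3.3333 = 26.9200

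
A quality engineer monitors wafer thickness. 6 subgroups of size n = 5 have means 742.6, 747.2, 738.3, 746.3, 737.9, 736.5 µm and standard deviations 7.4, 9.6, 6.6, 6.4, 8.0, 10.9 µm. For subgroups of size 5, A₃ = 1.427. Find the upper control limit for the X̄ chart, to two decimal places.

753.10

X̄̄ = (742.6 + 747.2 + 738.3 + 746.3 + 737.9 + 736.5) / 6 = 741.4667
s̄ = (7.4 + 9.6 + 6.6 + 6.4 + 8.0 + 10.9) / 6 = 8.1500
UCL = X̄̄ + A₃·s̄ = 741.4667 + 1.427 × 8.1500 = 753.0967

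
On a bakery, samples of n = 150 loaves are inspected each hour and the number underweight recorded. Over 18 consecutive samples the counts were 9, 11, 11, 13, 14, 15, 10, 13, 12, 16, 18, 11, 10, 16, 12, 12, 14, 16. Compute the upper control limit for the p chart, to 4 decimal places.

0.1551

p̄ = Σdᵢ / (k·n) = 233 / (18 × 150) = 0.08630
UCL = p̄ + 3·√(p̄(1−p̄)/n) = 0.08630 + 3 × √(0.08630×0.91370/150) = 0.08630 + 3 × 0.02293 = 0.15508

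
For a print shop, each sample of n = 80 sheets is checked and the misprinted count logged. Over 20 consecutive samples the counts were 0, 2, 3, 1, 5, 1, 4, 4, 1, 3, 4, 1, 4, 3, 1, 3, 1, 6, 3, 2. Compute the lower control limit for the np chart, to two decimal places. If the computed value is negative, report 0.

0.00

p̄ = Σdᵢ / (k·n) = 52 / (20 × 80) = 0.03250
LCL = np̄ − 3·√(np̄(1−p̄)) = 2.6000 − 3 × 1.5860 = -2.1581 → 0 (negative, so LCL = 0)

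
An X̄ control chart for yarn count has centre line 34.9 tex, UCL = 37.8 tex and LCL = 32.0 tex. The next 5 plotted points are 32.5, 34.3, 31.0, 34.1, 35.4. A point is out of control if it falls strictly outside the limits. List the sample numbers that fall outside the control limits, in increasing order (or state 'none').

3

Compare each point to [32.0, 37.8]: sample 3 = 31.0 < LCL.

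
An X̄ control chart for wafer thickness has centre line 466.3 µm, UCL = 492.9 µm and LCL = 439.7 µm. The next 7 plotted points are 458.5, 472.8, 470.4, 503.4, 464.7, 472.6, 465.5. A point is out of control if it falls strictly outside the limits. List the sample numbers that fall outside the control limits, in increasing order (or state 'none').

4

Compare each point to [439.7, 492.9]: sample 4 = 503.4 > UCL.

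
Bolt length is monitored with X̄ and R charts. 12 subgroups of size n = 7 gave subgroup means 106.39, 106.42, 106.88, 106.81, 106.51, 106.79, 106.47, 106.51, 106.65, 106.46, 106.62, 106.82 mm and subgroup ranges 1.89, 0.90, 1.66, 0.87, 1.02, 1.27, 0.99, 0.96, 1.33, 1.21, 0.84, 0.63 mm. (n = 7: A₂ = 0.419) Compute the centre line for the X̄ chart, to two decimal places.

106.61

X̄̄ = (106.39 + 106.42 + 106.88 + 106.81 + 106.51 + 106.79 + 106.47 + 106.51 + 106.65 + 106.46 + 106.62 + 106.82) / 12 = 1279.3300 / 12 = 106.6108
CL = X̄̄ = 106.6108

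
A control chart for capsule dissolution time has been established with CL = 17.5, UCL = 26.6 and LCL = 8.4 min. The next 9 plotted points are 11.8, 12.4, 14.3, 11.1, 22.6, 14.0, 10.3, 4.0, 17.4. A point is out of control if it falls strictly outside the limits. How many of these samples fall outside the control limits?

1

Compare each point to [8.4, 26.6]: sample 8 = 4.0 < LCL.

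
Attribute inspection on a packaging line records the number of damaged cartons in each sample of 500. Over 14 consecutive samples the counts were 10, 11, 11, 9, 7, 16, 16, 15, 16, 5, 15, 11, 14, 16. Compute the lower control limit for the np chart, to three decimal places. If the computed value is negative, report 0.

1.900

p̄ = Σdᵢ / (k·n) = 172 / (14 × 500) = 0.02457
LCL = np̄ − 3·√(np̄(1−p̄)) = 12.2857 − 3 × 3.4618 = 1.9004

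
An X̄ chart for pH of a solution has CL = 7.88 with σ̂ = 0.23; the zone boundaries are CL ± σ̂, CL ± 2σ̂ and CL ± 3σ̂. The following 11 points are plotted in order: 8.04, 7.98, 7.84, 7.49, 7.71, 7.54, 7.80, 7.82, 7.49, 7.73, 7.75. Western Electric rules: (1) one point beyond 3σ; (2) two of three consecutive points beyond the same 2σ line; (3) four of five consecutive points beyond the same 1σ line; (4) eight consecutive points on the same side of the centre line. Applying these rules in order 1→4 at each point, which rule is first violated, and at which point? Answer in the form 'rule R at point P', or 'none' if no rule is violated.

rule 4 at point 10

Zone of each point (C = within 1σ̂, B = 1σ̂–2σ̂, A = 2σ̂–3σ̂, * = beyond 3σ̂; sign = side of CL): 1:+C, 2:+C, 3:-C, 4:-B, 5:-C, 6:-B, 7:-C, 8:-C, 9:-B, 10:-C, 11:-C
Rule 4 (eight consecutive points on the same side of the centre line) is satisfied at point 10.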